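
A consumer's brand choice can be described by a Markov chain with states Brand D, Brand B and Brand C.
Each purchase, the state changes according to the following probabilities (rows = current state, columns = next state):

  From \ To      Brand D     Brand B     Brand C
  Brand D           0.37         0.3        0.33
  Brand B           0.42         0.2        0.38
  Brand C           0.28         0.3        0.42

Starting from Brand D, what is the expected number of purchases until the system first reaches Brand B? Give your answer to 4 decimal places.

Let t(s) be the expected number of purchases to first reach Brand B from state s, with t(Brand B) = 0. Conditioning on the first purchase:
t(Brand D) = 1 + 0.37·t(Brand D) + 0.33·t(Brand C)
t(Brand C) = 1 + 0.28·t(Brand D) + 0.42·t(Brand C)
Solving: t(Brand D) = 3.3333, t(Brand C) = 3.3333.
Expected purchases from Brand D to Brand B: 3.3333.

3.3333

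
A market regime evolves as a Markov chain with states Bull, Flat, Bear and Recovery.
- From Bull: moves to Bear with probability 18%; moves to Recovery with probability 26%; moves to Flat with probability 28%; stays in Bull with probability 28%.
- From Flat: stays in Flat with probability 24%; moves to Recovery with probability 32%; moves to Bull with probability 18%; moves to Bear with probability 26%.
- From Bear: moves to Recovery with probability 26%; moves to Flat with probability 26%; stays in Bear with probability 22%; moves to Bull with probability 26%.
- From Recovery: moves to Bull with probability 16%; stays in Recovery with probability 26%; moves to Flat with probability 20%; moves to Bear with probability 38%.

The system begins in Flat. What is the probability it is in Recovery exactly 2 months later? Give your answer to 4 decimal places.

0.2744

Propagate the distribution vector 2 months from Flat.
After 0 months: (0.0000, 1.0000, 0.0000, 0.0000)
After 1 month: (0.1800, 0.2400, 0.2600, 0.3200)
After 2 months: (0.2124, 0.2396, 0.2736, 0.2744)
P(in Recovery after 2 months) = 0.2744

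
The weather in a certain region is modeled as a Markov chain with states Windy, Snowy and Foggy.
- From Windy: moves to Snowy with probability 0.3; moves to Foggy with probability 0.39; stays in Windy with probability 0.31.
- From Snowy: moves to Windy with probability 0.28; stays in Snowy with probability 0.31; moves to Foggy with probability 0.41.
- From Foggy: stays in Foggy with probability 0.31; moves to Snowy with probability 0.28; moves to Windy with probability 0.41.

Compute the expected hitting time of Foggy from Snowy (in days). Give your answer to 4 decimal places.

Let t(s) be the expected number of days to first reach Foggy from state s, with t(Foggy) = 0. Conditioning on the first day:
t(Windy) = 1 + 0.31·t(Windy) + 0.3·t(Snowy)
t(Snowy) = 1 + 0.28·t(Windy) + 0.31·t(Snowy)
Solving: t(Windy) = 2.5249, t(Snowy) = 2.4739.
Expected days from Snowy to Foggy: 2.4739.

2.4739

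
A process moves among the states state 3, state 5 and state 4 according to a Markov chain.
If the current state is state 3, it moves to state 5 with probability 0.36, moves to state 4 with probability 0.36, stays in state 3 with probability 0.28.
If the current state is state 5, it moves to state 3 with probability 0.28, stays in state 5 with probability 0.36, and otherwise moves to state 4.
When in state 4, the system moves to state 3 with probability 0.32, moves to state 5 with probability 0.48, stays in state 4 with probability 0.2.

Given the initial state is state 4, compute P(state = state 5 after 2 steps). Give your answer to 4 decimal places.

Sum over the intermediate state after 1 step:
P = P(state 4→state 3)·P(state 3→state 5) + P(state 4→state 5)·P(state 5→state 5) + P(state 4→state 4)·P(state 4→state 5)
  = 0.32×0.36 + 0.48×0.36 + 0.2×0.48
  = 0.1152 + 0.1728 + 0.0960 = 0.3840

0.3840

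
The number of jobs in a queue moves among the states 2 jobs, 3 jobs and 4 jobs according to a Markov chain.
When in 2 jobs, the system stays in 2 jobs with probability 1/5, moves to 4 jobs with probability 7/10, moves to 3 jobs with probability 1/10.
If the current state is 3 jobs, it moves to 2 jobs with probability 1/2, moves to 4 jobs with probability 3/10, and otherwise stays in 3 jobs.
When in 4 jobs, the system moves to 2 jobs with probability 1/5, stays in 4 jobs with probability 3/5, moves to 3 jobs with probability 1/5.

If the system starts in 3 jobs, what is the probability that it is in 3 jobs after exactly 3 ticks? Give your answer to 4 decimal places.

0.1740

Propagate the distribution vector 3 ticks from 3 jobs.
After 0 ticks: (0.0000, 1.0000, 0.0000)
After 1 tick: (0.5000, 0.2000, 0.3000)
After 2 ticks: (0.2600, 0.1500, 0.5900)
After 3 ticks: (0.2450, 0.1740, 0.5810)
P(in 3 jobs after 3 ticks) = 0.1740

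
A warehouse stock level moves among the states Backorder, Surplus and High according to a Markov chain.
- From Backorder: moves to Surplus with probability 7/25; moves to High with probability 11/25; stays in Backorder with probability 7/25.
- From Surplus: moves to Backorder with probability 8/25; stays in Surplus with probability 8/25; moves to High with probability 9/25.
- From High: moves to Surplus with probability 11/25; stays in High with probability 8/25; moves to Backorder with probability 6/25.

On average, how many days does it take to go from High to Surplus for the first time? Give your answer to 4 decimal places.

Let t(s) be the expected number of days to first reach Surplus from state s, with t(Surplus) = 0. Conditioning on the first day:
t(Backorder) = 1 + 0.28·t(Backorder) + 0.44·t(High)
t(High) = 1 + 0.24·t(Backorder) + 0.32·t(High)
Solving: t(Backorder) = 2.9167, t(High) = 2.5000.
Expected days from High to Surplus: 2.5000.

2.5000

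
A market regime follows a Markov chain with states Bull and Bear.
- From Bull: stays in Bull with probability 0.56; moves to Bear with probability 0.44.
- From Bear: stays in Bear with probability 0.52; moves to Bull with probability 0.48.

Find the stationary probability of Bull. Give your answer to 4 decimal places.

0.5217

Let the stationary distribution be π with π = πP and π_1 + π_2 = 1.
π_1 = 0.56·π_1 + 0.48·π_2
Solving with the normalization constraint gives π = (0.5217, 0.4783).
So the stationary probability of Bull is 0.5217.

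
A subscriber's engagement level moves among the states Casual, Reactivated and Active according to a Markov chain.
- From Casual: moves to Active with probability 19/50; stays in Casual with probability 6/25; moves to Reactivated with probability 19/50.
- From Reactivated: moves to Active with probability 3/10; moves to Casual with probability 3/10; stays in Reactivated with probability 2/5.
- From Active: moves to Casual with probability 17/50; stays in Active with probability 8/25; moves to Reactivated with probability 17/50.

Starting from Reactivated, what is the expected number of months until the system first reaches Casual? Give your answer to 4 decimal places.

3.2026

Let t(s) be the expected number of months to first reach Casual from state s, with t(Casual) = 0. Conditioning on the first month:
t(Reactivated) = 1 + 0.4·t(Reactivated) + 0.3·t(Active)
t(Active) = 1 + 0.34·t(Reactivated) + 0.32·t(Active)
Solving: t(Reactivated) = 3.2026, t(Active) = 3.0719.
Expected months from Reactivated to Casual: 3.2026.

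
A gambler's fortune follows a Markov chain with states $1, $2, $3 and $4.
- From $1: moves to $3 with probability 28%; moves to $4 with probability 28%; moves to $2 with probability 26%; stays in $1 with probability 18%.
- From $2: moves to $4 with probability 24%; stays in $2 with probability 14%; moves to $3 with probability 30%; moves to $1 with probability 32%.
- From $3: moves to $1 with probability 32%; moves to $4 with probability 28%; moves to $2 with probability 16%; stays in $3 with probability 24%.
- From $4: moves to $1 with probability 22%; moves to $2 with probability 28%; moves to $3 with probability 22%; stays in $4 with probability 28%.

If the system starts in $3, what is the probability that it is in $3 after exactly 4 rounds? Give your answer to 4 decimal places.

0.2577

Propagate the distribution vector 4 rounds from $3.
After 0 rounds: (0.0000, 0.0000, 1.0000, 0.0000)
After 1 round: (0.3200, 0.1600, 0.2400, 0.2800)
After 2 rounds: (0.2472, 0.2224, 0.2568, 0.2736)
After 3 rounds: (0.2580, 0.2131, 0.2578, 0.2711)
After 4 rounds: (0.2568, 0.2141, 0.2577, 0.2715)
P(in $3 after 4 rounds) = 0.2577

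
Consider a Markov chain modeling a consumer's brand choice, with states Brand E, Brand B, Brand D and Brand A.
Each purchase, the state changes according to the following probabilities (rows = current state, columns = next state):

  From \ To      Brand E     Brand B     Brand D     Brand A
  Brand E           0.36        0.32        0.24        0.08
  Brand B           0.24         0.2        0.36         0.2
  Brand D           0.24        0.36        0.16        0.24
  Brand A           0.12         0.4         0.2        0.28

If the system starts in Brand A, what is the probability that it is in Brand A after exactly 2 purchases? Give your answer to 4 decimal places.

0.2160

Propagate the distribution vector 2 purchases from Brand A.
After 0 purchases: (0.0000, 0.0000, 0.0000, 1.0000)
After 1 purchase: (0.1200, 0.4000, 0.2000, 0.2800)
After 2 purchases: (0.2208, 0.3024, 0.2608, 0.2160)
P(in Brand A after 2 purchases) = 0.2160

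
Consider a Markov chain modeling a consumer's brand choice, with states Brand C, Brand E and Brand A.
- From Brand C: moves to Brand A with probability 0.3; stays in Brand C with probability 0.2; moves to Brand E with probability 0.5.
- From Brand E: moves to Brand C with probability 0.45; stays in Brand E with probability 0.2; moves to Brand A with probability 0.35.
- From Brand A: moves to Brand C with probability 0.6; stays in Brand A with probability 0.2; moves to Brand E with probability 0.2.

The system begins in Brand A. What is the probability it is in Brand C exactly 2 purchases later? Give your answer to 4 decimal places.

0.3300

Sum over the intermediate state after 1 purchase:
P = P(Brand A→Brand C)·P(Brand C→Brand C) + P(Brand A→Brand E)·P(Brand E→Brand C) + P(Brand A→Brand A)·P(Brand A→Brand C)
  = 0.6×0.2 + 0.2×0.45 + 0.2×0.6
  = 0.1200 + 0.0900 + 0.1200 = 0.3300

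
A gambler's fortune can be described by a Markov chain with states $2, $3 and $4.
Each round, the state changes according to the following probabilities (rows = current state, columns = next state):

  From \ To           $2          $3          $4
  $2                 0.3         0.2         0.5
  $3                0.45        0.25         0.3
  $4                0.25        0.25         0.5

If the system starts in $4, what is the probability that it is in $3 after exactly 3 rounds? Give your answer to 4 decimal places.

Propagate the distribution vector 3 rounds from $4.
After 0 rounds: (0.0000, 0.0000, 1.0000)
After 1 round: (0.2500, 0.2500, 0.5000)
After 2 rounds: (0.3125, 0.2375, 0.4500)
After 3 rounds: (0.3131, 0.2344, 0.4525)
P(in $3 after 3 rounds) = 0.2344

0.2344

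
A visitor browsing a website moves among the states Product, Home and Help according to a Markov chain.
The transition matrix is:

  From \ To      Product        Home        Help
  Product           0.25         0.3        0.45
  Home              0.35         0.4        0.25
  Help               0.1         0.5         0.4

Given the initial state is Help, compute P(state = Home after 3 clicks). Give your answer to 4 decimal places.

Propagate the distribution vector 3 clicks from Help.
After 0 clicks: (0.0000, 0.0000, 1.0000)
After 1 click: (0.1000, 0.5000, 0.4000)
After 2 clicks: (0.2400, 0.4300, 0.3300)
After 3 clicks: (0.2435, 0.4090, 0.3475)
P(in Home after 3 clicks) = 0.4090

0.4090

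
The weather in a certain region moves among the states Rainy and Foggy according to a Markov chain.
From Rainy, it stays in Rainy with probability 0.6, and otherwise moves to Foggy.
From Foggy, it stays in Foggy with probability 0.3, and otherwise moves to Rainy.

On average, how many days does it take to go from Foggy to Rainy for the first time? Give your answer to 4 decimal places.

1.4286

Let t(s) be the expected number of days to first reach Rainy from state s, with t(Rainy) = 0. Conditioning on the first day:
t(Foggy) = 1 + 0.3·t(Foggy)
Solving: t(Foggy) = 1.4286.
Expected days from Foggy to Rainy: 1.4286.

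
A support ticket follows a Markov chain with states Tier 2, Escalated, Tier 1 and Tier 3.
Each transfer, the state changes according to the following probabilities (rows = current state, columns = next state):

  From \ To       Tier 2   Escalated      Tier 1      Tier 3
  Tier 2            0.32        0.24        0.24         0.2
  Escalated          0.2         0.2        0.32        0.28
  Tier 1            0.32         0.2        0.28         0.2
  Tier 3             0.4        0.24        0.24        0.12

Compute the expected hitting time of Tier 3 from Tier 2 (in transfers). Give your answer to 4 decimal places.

Let t(s) be the expected number of transfers to first reach Tier 3 from state s, with t(Tier 3) = 0. Conditioning on the first transfer:
t(Tier 2) = 1 + 0.32·t(Tier 2) + 0.24·t(Escalated) + 0.24·t(Tier 1)
t(Escalated) = 1 + 0.2·t(Tier 2) + 0.2·t(Escalated) + 0.32·t(Tier 1)
t(Tier 1) = 1 + 0.32·t(Tier 2) + 0.2·t(Escalated) + 0.28·t(Tier 1)
Solving: t(Tier 2) = 4.5948, t(Escalated) = 4.2425, t(Tier 1) = 4.6095.
Expected transfers from Tier 2 to Tier 3: 4.5948.

4.5948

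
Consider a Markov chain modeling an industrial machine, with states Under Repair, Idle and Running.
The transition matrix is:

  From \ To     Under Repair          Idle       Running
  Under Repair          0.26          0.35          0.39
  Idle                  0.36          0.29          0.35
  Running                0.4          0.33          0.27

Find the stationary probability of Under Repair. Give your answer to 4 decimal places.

Let the stationary distribution be π with π = πP and π_1 + π_2 + π_3 = 1.
π_1 = 0.26·π_1 + 0.36·π_2 + 0.4·π_3
π_2 = 0.35·π_1 + 0.29·π_2 + 0.33·π_3
Solving with the normalization constraint gives π = (0.3395, 0.3238, 0.3366).
So the stationary probability of Under Repair is 0.3395.

0.3395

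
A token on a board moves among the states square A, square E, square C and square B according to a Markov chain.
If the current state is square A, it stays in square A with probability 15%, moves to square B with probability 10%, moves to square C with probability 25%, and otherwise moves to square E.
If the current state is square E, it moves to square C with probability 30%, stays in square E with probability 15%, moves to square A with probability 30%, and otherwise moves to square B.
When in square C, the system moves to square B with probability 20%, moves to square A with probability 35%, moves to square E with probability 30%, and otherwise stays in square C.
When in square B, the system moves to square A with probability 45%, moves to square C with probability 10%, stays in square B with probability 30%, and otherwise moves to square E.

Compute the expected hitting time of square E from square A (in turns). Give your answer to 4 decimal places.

Let t(s) be the expected number of turns to first reach square E from state s, with t(square E) = 0. Conditioning on the first turn:
t(square A) = 1 + 0.15·t(square A) + 0.25·t(square C) + 0.1·t(square B)
t(square C) = 1 + 0.35·t(square A) + 0.15·t(square C) + 0.2·t(square B)
t(square B) = 1 + 0.45·t(square A) + 0.1·t(square C) + 0.3·t(square B)
Solving: t(square A) = 2.4639, t(square C) = 3.0007, t(square B) = 3.4412.
Expected turns from square A to square E: 2.4639.

2.4639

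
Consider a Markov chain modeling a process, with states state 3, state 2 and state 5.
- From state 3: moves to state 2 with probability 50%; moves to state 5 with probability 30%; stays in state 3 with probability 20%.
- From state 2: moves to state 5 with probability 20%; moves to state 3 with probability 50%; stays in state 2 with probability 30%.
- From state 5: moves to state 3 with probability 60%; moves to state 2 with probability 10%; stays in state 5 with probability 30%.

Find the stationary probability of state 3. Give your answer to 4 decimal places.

0.4052

Let the stationary distribution be π with π = πP and π_1 + π_2 + π_3 = 1.
π_1 = 0.2·π_1 + 0.5·π_2 + 0.6·π_3
π_2 = 0.5·π_1 + 0.3·π_2 + 0.1·π_3
Solving with the normalization constraint gives π = (0.4052, 0.3276, 0.2672).
So the stationary probability of state 3 is 0.4052.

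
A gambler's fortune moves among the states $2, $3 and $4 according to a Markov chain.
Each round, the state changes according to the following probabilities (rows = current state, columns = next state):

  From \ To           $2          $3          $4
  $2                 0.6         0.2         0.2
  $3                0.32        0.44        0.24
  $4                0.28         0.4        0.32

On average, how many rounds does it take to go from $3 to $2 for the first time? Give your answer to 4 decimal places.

3.2303

Let t(s) be the expected number of rounds to first reach $2 from state s, with t($2) = 0. Conditioning on the first round:
t($3) = 1 + 0.44·t($3) + 0.24·t($4)
t($4) = 1 + 0.4·t($3) + 0.32·t($4)
Solving: t($3) = 3.2303, t($4) = 3.3708.
Expected rounds from $3 to $2: 3.2303.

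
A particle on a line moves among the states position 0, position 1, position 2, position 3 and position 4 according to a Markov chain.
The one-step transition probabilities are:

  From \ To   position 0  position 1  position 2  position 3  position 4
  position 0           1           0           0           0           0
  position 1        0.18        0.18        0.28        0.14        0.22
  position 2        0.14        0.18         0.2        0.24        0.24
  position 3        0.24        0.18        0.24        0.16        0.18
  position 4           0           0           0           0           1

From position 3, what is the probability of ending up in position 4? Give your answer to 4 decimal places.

0.4951

Let h(s) be the probability of absorption at position 4 starting from transient state s. Then h(position 4) = 1 and h(position 0) = 0. By first-step analysis:
h(position 1) = 0.18·0 + 0.18·h(position 1) + 0.28·h(position 2) + 0.14·h(position 3) + 0.22·1
h(position 2) = 0.14·0 + 0.18·h(position 1) + 0.2·h(position 2) + 0.24·h(position 3) + 0.24·1
h(position 3) = 0.24·0 + 0.18·h(position 1) + 0.24·h(position 2) + 0.16·h(position 3) + 0.18·1
Solving: h(position 1) = 0.5481, h(position 2) = 0.5719, h(position 3) = 0.4951.
Starting from position 3, the probability is 0.4951.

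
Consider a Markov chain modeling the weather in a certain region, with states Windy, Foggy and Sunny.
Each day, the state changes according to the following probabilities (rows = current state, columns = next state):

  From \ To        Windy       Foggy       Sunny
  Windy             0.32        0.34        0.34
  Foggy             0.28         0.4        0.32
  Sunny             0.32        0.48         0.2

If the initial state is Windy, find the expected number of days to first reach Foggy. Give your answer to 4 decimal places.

Let t(s) be the expected number of days to first reach Foggy from state s, with t(Foggy) = 0. Conditioning on the first day:
t(Windy) = 1 + 0.32·t(Windy) + 0.34·t(Sunny)
t(Sunny) = 1 + 0.32·t(Windy) + 0.2·t(Sunny)
Solving: t(Windy) = 2.6195, t(Sunny) = 2.2978.
Expected days from Windy to Foggy: 2.6195.

2.6195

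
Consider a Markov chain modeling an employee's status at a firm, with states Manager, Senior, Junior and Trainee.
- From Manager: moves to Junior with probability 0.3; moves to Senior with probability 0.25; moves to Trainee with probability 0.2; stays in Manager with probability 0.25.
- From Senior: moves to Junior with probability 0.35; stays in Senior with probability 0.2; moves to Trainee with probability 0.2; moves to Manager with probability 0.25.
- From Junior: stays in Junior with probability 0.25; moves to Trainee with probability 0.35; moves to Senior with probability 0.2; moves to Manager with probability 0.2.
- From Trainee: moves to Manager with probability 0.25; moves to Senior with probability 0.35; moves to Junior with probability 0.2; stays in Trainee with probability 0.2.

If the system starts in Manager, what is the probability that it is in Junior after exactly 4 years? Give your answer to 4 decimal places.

0.2746

Propagate the distribution vector 4 years from Manager.
After 0 years: (1.0000, 0.0000, 0.0000, 0.0000)
After 1 year: (0.2500, 0.2500, 0.3000, 0.2000)
After 2 years: (0.2350, 0.2425, 0.2775, 0.2450)
After 3 years: (0.2361, 0.2485, 0.2738, 0.2416)
After 4 years: (0.2363, 0.2481, 0.2746, 0.2411)
P(in Junior after 4 years) = 0.2746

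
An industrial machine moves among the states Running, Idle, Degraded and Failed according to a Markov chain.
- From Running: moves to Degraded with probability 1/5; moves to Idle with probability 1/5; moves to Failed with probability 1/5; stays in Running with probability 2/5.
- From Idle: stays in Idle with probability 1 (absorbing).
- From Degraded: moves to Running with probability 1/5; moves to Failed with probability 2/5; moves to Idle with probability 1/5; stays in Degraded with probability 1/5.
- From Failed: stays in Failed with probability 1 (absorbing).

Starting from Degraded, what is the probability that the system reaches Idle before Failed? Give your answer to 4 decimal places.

0.3636

Let h(s) be the probability of absorption at Idle starting from transient state s. Then h(Idle) = 1 and h(Failed) = 0. By first-step analysis:
h(Running) = 0.4·h(Running) + 0.2·1 + 0.2·h(Degraded) + 0.2·0
h(Degraded) = 0.2·h(Running) + 0.2·1 + 0.2·h(Degraded) + 0.4·0
Solving: h(Running) = 0.4545, h(Degraded) = 0.3636.
Starting from Degraded, the probability is 0.3636.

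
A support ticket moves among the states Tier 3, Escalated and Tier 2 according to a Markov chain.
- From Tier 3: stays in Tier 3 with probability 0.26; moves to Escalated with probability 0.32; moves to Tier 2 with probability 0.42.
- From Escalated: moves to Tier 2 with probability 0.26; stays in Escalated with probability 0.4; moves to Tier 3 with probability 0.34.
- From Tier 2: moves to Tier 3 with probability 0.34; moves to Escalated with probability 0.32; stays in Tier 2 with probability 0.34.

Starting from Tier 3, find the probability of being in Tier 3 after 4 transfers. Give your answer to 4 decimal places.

Propagate the distribution vector 4 transfers from Tier 3.
After 0 transfers: (1.0000, 0.0000, 0.0000)
After 1 transfer: (0.2600, 0.3200, 0.4200)
After 2 transfers: (0.3192, 0.3456, 0.3352)
After 3 transfers: (0.3145, 0.3476, 0.3379)
After 4 transfers: (0.3148, 0.3478, 0.3373)
P(in Tier 3 after 4 transfers) = 0.3148

0.3148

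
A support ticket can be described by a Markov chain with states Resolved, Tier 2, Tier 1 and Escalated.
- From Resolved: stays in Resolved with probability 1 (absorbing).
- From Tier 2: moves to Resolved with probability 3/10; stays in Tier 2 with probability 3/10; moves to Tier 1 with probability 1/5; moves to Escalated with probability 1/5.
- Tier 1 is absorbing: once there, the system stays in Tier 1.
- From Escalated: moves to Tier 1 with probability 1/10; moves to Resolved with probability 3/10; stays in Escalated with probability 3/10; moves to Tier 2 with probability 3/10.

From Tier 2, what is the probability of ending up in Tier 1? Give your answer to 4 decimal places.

0.3721

Let h(s) be the probability of absorption at Tier 1 starting from transient state s. Then h(Tier 1) = 1 and h(Resolved) = 0. By first-step analysis:
h(Tier 2) = 0.3·0 + 0.3·h(Tier 2) + 0.2·1 + 0.2·h(Escalated)
h(Escalated) = 0.3·0 + 0.3·h(Tier 2) + 0.1·1 + 0.3·h(Escalated)
Solving: h(Tier 2) = 0.3721, h(Escalated) = 0.3023.
Starting from Tier 2, the probability is 0.3721.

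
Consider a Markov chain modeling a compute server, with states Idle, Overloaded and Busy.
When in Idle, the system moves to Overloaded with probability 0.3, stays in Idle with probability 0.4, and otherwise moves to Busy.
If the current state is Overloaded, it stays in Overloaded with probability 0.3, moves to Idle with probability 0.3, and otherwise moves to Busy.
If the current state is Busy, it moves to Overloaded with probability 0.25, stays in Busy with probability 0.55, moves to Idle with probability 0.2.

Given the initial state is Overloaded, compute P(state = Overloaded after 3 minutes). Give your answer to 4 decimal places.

0.2785

Propagate the distribution vector 3 minutes from Overloaded.
After 0 minutes: (0.0000, 1.0000, 0.0000)
After 1 minute: (0.3000, 0.3000, 0.4000)
After 2 minutes: (0.2900, 0.2800, 0.4300)
After 3 minutes: (0.2860, 0.2785, 0.4355)
P(in Overloaded after 3 minutes) = 0.2785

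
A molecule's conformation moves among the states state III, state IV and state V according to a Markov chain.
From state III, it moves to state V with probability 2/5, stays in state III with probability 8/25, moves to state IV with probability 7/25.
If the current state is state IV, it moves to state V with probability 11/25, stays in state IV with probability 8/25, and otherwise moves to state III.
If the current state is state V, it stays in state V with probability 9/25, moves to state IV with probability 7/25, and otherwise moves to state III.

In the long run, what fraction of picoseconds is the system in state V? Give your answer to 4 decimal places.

Let the stationary distribution be π with π = πP and π_1 + π_2 + π_3 = 1.
π_1 = 0.32·π_1 + 0.24·π_2 + 0.36·π_3
π_2 = 0.28·π_1 + 0.32·π_2 + 0.28·π_3
Solving with the normalization constraint gives π = (0.3125, 0.2917, 0.3958).
So the stationary probability of state V is 0.3958.

0.3958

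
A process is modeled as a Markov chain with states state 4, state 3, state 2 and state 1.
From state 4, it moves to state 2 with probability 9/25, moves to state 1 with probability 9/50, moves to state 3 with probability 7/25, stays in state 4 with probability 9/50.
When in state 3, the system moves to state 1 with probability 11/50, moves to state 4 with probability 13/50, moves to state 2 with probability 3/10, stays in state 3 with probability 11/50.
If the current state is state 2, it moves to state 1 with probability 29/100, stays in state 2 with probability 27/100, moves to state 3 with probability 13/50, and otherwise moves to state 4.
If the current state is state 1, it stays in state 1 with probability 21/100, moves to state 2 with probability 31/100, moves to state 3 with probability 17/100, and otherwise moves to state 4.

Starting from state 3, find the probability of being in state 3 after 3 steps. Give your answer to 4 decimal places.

0.2345

Propagate the distribution vector 3 steps from state 3.
After 0 steps: (0.0000, 1.0000, 0.0000, 0.0000)
After 1 step: (0.2600, 0.2200, 0.3000, 0.2200)
After 2 steps: (0.2262, 0.2366, 0.3088, 0.2284)
After 3 steps: (0.2286, 0.2345, 0.3066, 0.2303)
P(in state 3 after 3 steps) = 0.2345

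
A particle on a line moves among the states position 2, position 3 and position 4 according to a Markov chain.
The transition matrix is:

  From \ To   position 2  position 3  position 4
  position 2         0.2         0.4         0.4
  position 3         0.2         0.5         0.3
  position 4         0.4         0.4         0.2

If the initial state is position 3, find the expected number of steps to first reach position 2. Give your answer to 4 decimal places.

3.9286

Let t(s) be the expected number of steps to first reach position 2 from state s, with t(position 2) = 0. Conditioning on the first step:
t(position 3) = 1 + 0.5·t(position 3) + 0.3·t(position 4)
t(position 4) = 1 + 0.4·t(position 3) + 0.2·t(position 4)
Solving: t(position 3) = 3.9286, t(position 4) = 3.2143.
Expected steps from position 3 to position 2: 3.9286.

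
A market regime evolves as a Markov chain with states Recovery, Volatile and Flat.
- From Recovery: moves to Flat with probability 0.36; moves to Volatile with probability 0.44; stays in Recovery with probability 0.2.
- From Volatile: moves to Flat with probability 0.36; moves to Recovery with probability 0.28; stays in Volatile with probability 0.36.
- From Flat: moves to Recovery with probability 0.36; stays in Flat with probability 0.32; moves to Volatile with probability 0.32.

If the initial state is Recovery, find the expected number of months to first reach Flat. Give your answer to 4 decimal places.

2.7778

Let t(s) be the expected number of months to first reach Flat from state s, with t(Flat) = 0. Conditioning on the first month:
t(Recovery) = 1 + 0.2·t(Recovery) + 0.44·t(Volatile)
t(Volatile) = 1 + 0.28·t(Recovery) + 0.36·t(Volatile)
Solving: t(Recovery) = 2.7778, t(Volatile) = 2.7778.
Expected months from Recovery to Flat: 2.7778.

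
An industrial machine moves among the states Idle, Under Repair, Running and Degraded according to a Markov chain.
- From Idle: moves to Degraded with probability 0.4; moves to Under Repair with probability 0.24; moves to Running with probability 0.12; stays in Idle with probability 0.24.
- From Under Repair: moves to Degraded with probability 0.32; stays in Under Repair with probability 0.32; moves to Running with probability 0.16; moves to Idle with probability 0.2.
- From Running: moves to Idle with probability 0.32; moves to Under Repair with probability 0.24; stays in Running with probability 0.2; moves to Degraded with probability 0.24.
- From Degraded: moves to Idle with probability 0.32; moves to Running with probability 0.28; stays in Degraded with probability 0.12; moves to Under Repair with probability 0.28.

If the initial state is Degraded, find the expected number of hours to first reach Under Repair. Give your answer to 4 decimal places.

3.8531

Let t(s) be the expected number of hours to first reach Under Repair from state s, with t(Under Repair) = 0. Conditioning on the first hour:
t(Idle) = 1 + 0.24·t(Idle) + 0.12·t(Running) + 0.4·t(Degraded)
t(Running) = 1 + 0.32·t(Idle) + 0.2·t(Running) + 0.24·t(Degraded)
t(Degraded) = 1 + 0.32·t(Idle) + 0.28·t(Running) + 0.12·t(Degraded)
Solving: t(Idle) = 3.9746, t(Running) = 3.9958, t(Degraded) = 3.8531.
Expected hours from Degraded to Under Repair: 3.8531.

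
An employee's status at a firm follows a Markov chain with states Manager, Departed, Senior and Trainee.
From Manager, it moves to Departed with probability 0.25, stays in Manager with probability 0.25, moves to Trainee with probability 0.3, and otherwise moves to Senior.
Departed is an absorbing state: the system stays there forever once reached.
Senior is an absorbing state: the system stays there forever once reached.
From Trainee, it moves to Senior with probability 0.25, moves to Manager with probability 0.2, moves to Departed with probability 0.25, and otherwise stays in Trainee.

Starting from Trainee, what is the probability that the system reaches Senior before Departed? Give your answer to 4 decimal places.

Let h(s) be the probability of absorption at Senior starting from transient state s. Then h(Senior) = 1 and h(Departed) = 0. By first-step analysis:
h(Manager) = 0.25·h(Manager) + 0.25·0 + 0.2·1 + 0.3·h(Trainee)
h(Trainee) = 0.2·h(Manager) + 0.25·0 + 0.25·1 + 0.3·h(Trainee)
Solving: h(Manager) = 0.4624, h(Trainee) = 0.4892.
Starting from Trainee, the probability is 0.4892.

0.4892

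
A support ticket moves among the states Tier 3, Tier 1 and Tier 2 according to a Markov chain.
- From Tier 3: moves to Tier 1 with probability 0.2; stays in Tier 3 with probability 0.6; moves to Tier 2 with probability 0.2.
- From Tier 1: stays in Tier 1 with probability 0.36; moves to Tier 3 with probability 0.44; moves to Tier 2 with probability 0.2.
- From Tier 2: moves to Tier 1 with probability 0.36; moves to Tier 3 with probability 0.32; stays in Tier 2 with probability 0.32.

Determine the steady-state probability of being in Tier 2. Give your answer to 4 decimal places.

Let the stationary distribution be π with π = πP and π_1 + π_2 + π_3 = 1.
π_1 = 0.6·π_1 + 0.44·π_2 + 0.32·π_3
π_2 = 0.2·π_1 + 0.36·π_2 + 0.36·π_3
Solving with the normalization constraint gives π = (0.4913, 0.2814, 0.2273).
So the stationary probability of Tier 2 is 0.2273.

0.2273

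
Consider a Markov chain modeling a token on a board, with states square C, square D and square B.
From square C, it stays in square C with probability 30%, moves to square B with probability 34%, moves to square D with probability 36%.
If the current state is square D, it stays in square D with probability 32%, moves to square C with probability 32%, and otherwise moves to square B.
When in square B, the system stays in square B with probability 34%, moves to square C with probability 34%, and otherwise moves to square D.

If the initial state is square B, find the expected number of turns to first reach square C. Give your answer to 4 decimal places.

Let t(s) be the expected number of turns to first reach square C from state s, with t(square C) = 0. Conditioning on the first turn:
t(square D) = 1 + 0.32·t(square D) + 0.36·t(square B)
t(square B) = 1 + 0.32·t(square D) + 0.34·t(square B)
Solving: t(square D) = 3.0576, t(square B) = 2.9976.
Expected turns from square B to square C: 2.9976.

2.9976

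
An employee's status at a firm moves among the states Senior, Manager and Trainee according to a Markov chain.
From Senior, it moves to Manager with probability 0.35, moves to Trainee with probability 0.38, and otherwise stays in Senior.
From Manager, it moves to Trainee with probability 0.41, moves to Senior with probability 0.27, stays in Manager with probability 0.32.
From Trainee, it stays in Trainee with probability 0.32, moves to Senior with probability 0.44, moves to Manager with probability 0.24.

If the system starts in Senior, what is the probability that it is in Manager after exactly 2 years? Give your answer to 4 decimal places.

Sum over the intermediate state after 1 year:
P = P(Senior→Senior)·P(Senior→Manager) + P(Senior→Manager)·P(Manager→Manager) + P(Senior→Trainee)·P(Trainee→Manager)
  = 0.27×0.35 + 0.35×0.32 + 0.38×0.24
  = 0.0945 + 0.1120 + 0.0912 = 0.2977

0.2977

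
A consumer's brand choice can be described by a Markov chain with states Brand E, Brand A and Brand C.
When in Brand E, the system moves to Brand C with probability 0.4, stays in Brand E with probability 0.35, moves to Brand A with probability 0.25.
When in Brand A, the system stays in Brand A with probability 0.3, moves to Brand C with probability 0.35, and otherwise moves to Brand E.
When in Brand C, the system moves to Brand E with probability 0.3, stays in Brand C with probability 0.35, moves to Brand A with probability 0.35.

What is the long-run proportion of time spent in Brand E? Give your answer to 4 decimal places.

Let the stationary distribution be π with π = πP and π_1 + π_2 + π_3 = 1.
π_1 = 0.35·π_1 + 0.35·π_2 + 0.3·π_3
π_2 = 0.25·π_1 + 0.3·π_2 + 0.35·π_3
Solving with the normalization constraint gives π = (0.3317, 0.3017, 0.3666).
So the stationary probability of Brand E is 0.3317.

0.3317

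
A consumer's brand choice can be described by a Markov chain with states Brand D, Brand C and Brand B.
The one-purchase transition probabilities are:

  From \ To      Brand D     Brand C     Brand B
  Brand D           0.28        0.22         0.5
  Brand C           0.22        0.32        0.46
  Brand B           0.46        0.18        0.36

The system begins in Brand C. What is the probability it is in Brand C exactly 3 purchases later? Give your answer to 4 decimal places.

Propagate the distribution vector 3 purchases from Brand C.
After 0 purchases: (0.0000, 1.0000, 0.0000)
After 1 purchase: (0.2200, 0.3200, 0.4600)
After 2 purchases: (0.3436, 0.2336, 0.4228)
After 3 purchases: (0.3421, 0.2264, 0.4315)
P(in Brand C after 3 purchases) = 0.2264

0.2264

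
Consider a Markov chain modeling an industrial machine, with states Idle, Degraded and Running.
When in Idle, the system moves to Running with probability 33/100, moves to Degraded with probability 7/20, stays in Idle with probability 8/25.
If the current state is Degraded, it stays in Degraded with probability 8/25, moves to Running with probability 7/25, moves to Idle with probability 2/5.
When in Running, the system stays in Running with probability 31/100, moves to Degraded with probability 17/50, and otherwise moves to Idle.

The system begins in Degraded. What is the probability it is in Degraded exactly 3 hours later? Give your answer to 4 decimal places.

0.3368

Propagate the distribution vector 3 hours from Degraded.
After 0 hours: (0.0000, 1.0000, 0.0000)
After 1 hour: (0.4000, 0.3200, 0.2800)
After 2 hours: (0.3540, 0.3376, 0.3084)
After 3 hours: (0.3563, 0.3368, 0.3070)
P(in Degraded after 3 hours) = 0.3368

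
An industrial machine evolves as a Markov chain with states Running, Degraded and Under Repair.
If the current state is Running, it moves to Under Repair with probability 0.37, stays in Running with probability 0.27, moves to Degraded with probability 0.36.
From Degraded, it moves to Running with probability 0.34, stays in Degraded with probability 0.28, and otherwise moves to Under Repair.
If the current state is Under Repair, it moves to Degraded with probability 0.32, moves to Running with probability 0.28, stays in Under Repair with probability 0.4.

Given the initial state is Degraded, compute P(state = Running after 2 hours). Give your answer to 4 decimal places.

Sum over the intermediate state after 1 hour:
P = P(Degraded→Running)·P(Running→Running) + P(Degraded→Degraded)·P(Degraded→Running) + P(Degraded→Under Repair)·P(Under Repair→Running)
  = 0.34×0.27 + 0.28×0.34 + 0.38×0.28
  = 0.0918 + 0.0952 + 0.1064 = 0.2934

0.2934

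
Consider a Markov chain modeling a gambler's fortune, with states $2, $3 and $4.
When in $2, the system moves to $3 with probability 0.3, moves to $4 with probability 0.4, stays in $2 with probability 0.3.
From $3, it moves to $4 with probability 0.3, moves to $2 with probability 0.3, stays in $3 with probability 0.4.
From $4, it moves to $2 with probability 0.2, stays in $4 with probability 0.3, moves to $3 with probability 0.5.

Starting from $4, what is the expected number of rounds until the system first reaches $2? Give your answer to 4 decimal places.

Let t(s) be the expected number of rounds to first reach $2 from state s, with t($2) = 0. Conditioning on the first round:
t($3) = 1 + 0.4·t($3) + 0.3·t($4)
t($4) = 1 + 0.5·t($3) + 0.3·t($4)
Solving: t($3) = 3.7037, t($4) = 4.0741.
Expected rounds from $4 to $2: 4.0741.

4.0741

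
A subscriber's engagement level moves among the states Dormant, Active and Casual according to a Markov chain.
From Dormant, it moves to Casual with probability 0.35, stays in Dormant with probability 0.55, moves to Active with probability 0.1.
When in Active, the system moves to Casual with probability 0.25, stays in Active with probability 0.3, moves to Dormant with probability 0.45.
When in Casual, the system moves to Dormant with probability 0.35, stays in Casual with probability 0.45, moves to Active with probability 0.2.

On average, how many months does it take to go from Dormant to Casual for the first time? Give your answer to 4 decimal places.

2.9630

Let t(s) be the expected number of months to first reach Casual from state s, with t(Casual) = 0. Conditioning on the first month:
t(Dormant) = 1 + 0.55·t(Dormant) + 0.1·t(Active)
t(Active) = 1 + 0.45·t(Dormant) + 0.3·t(Active)
Solving: t(Dormant) = 2.9630, t(Active) = 3.3333.
Expected months from Dormant to Casual: 2.9630.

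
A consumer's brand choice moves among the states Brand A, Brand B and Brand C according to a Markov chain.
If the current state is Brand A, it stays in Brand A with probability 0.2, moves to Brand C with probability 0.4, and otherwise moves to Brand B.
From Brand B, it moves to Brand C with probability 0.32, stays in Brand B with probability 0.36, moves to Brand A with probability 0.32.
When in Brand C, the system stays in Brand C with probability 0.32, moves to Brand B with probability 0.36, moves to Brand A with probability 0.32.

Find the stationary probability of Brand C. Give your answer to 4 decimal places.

Let the stationary distribution be π with π = πP and π_1 + π_2 + π_3 = 1.
π_1 = 0.2·π_1 + 0.32·π_2 + 0.32·π_3
π_2 = 0.4·π_1 + 0.36·π_2 + 0.36·π_3
Solving with the normalization constraint gives π = (0.2857, 0.3714, 0.3429).
So the stationary probability of Brand C is 0.3429.

0.3429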